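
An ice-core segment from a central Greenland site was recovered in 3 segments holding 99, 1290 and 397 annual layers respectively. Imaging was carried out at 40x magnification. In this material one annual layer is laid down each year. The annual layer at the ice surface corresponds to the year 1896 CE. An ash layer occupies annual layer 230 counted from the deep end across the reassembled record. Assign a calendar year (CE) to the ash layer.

Total annual layers = 99 + 1290 + 397 = 1786.
The ash layer sits at annual layer 230 from the deep end, so 1786 − 230 = 1556 annual layers formed after it.
1896 − 1556 = 340 CE.

340 CE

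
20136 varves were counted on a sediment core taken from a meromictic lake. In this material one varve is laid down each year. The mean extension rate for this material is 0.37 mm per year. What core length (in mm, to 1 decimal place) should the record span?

7450.3 mm

20136 years of growth are recorded.
Predicted length = 0.37 mm/year × 20136 years = 7450.3 mm.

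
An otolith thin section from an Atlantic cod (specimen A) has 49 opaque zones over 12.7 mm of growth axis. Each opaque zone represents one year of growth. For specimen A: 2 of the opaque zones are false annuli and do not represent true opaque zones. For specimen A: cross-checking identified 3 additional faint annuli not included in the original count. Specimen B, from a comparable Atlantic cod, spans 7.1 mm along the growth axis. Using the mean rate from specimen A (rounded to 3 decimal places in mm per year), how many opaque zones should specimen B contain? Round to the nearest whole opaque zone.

28 opaque zones

Specimen A: after corrections the count is 49 − 2 + 3 = 50 opaque zones.
A: 12.7 mm over 50 years gives 12.7 / 50 ≈ 0.254 mm per year.
B spans 7.1 / 0.254 = 27.95 years ≈ 28 opaque zones.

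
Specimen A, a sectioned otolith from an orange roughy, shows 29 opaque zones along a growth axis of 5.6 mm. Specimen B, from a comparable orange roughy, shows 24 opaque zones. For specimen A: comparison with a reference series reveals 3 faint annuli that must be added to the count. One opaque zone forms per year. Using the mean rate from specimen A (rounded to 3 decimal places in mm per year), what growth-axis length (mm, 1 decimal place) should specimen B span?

4.2 mm

Specimen A: after corrections the count is 29 + 3 = 32 opaque zones.
A: Extension rate ≈ 5.6 / 32 = 0.175 mm per year.
B's length ≈ 0.175 × 24 = 4.2 mm.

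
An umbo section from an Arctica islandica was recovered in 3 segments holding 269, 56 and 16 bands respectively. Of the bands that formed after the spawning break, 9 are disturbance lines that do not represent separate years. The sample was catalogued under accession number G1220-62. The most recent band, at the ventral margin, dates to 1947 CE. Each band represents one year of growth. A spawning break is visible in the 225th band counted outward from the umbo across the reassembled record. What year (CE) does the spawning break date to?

Total bands = 269 + 56 + 16 = 341.
Between band 225 and the ventral margin there are 341 − 225 = 116 bands.
Excluding 9 false bands: 116 − 9 = 107.
The band at the ventral margin is 1947 CE, so the spawning break dates to 1947 − 107 = 1840 CE.

1840 CE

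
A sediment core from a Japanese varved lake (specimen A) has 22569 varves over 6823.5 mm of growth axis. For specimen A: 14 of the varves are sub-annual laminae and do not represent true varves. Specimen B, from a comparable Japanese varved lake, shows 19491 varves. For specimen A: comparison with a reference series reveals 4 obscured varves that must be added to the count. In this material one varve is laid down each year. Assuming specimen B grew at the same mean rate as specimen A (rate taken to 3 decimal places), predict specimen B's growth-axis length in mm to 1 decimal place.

5886.3 mm

Specimen A: after corrections the count is 22569 − 14 + 4 = 22559 varves.
A: Mean rate = 6823.5 mm / 22559 years ≈ 0.302 mm/yr.
For B, 0.302 mm/year × 19491 years = 5886.3 mm.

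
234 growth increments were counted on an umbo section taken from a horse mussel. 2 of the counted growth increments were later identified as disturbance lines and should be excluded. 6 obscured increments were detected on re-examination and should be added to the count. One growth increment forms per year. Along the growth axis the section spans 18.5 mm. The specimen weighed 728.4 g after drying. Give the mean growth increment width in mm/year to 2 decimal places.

Correcting the raw count gives 234 − 2 + 6 = 238 true growth increments.
18.5 mm over 238 years gives 18.5 / 238 ≈ 0.08 mm/year.

0.08 mm/year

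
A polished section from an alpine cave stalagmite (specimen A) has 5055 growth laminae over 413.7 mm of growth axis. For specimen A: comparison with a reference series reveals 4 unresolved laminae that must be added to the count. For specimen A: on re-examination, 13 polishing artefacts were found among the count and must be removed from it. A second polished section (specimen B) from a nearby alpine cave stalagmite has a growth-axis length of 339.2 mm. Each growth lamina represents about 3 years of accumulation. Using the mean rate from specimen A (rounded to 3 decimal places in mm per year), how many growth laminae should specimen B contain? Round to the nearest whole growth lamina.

Specimen A: after corrections the count is 5055 − 13 + 4 = 5046 growth laminae.
Specimen A: at 3 years per growth lamina, 5046 × 3 = 15138 years.
A: Extension rate ≈ 413.7 / 15138 = 0.027 mm/yr.
Specimen B: 339.2 mm / 0.027 mm per year = 12562.96 years; at 3 years per growth lamina that is 12562.96 / 3 ≈ 4188 growth laminae.

4188 growth laminae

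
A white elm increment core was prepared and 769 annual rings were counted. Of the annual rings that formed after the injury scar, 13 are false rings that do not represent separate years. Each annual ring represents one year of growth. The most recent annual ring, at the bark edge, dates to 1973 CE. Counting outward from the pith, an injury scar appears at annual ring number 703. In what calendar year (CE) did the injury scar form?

769 − 703 = 66 annual rings lie beyond the injury scar toward the bark edge.
Removing the 13 false annual rings leaves 66 − 13 = 53 true annual rings beyond the injury scar.
1973 − 53 = 1920 CE.

1920 CE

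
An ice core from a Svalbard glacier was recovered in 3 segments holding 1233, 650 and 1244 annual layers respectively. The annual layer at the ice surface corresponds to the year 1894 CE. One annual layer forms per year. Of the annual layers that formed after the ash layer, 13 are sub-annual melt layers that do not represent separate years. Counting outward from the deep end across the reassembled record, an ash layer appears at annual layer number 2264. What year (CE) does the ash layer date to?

Total annual layers = 1233 + 650 + 1244 = 3127.
The ash layer sits at annual layer 2264 from the deep end, so 3127 − 2264 = 863 annual layers formed after it.
863 − 13 false = 850 true annual layers after the ash layer.
1894 − 850 = 1044 CE.

1044 CE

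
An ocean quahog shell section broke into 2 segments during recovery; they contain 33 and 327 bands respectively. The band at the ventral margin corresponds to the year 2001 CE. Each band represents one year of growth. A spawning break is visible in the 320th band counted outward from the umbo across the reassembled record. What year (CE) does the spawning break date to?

1961 CE

Total bands = 33 + 327 = 360.
360 − 320 = 40 bands lie beyond the spawning break toward the ventral margin.
2001 − 40 = 1961 CE.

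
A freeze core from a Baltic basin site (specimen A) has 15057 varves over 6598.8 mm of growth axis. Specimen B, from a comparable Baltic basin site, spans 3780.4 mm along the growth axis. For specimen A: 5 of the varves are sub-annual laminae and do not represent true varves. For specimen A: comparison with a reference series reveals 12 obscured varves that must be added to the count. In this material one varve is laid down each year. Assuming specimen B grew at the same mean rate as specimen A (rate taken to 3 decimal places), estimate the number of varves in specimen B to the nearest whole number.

Specimen A: correcting the raw count gives 15057 − 5 + 12 = 15064 true varves.
A: Mean rate = 6598.8 mm / 15064 years ≈ 0.438 mm/yr.
B spans 3780.4 / 0.438 = 8631.05 years ≈ 8631 varves.

8631 varves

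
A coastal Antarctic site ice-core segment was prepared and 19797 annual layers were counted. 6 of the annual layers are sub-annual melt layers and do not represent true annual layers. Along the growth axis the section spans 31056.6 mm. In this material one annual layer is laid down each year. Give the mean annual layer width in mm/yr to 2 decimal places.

Correcting the raw count gives 19797 − 6 = 19791 true annual layers.
31056.6 mm over 19791 years gives 31056.6 / 19791 ≈ 1.57 mm/yr.

1.57 mm/yr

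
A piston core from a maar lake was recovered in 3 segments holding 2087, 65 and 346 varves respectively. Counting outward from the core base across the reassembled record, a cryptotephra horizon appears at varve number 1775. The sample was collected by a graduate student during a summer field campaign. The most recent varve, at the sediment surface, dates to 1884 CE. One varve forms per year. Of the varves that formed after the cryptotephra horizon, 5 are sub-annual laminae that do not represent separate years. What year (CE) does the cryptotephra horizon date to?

Total varves = 2087 + 65 + 346 = 2498.
2498 − 1775 = 723 varves lie beyond the cryptotephra horizon toward the sediment surface.
723 − 5 false = 718 true varves after the cryptotephra horizon.
Counting back 718 years from 1884 CE places the cryptotephra horizon in 1884 − 718 = 1166 CE.

1166 CE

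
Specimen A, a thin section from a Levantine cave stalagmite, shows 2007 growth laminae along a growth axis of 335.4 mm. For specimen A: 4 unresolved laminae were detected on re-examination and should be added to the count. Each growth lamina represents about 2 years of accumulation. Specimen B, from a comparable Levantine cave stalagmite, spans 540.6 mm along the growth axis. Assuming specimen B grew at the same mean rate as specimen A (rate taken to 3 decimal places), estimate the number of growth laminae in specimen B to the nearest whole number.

Specimen A: true growth lamina count = 2007 + 4 = 2011.
Specimen A: 2011 growth laminae at 2 years each span 2011 × 2 = 4022 years.
A: 335.4 mm over 4022 years gives 335.4 / 4022 ≈ 0.083 mm per year.
Specimen B: 540.6 mm / 0.083 mm per year = 6513.25 years; at 2 years per growth lamina that is 6513.25 / 2 ≈ 3257 growth laminae.

3257 growth laminae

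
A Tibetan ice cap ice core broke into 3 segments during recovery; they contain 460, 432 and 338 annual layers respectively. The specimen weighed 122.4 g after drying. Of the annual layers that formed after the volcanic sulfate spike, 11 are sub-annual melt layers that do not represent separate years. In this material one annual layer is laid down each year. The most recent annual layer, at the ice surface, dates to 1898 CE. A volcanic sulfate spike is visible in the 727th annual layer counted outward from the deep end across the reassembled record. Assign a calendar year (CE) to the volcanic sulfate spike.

Total annual layers = 460 + 432 + 338 = 1230.
The volcanic sulfate spike sits at annual layer 727 from the deep end, so 1230 − 727 = 503 annual layers formed after it.
503 − 11 false = 492 true annual layers after the volcanic sulfate spike.
The annual layer at the ice surface is 1898 CE, so the volcanic sulfate spike dates to 1898 − 492 = 1406 CE.

1406 CE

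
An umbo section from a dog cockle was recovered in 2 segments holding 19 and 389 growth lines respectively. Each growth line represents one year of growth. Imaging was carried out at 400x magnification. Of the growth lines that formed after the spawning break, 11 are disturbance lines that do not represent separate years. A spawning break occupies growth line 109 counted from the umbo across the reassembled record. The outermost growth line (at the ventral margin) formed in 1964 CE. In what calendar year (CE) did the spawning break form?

Total growth lines = 19 + 389 = 408.
408 − 109 = 299 growth lines lie beyond the spawning break toward the ventral margin.
299 − 11 false = 288 true growth lines after the spawning break.
Counting back 288 years from 1964 CE places the spawning break in 1964 − 288 = 1676 CE.

1676 CE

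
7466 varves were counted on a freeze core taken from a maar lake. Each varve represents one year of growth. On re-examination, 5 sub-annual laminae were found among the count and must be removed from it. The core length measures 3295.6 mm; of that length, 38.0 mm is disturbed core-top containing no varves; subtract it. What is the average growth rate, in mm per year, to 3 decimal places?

0.437 mm per year

After corrections the count is 7466 − 5 = 7461 varves.
Removing the 38.0 mm offcut leaves 3295.6 − 38.0 = 3257.6 mm.
Extension rate ≈ 3257.6 / 7461 = 0.437 mm per year.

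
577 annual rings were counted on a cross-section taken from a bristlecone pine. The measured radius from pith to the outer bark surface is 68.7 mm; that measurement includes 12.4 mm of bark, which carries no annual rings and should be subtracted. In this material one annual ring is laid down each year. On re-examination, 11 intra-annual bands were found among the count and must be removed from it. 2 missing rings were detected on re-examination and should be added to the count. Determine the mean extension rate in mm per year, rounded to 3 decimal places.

0.099 mm per year

True annual ring count = 577 − 11 + 2 = 568.
Net length = 68.7 − 12.4 = 56.3 mm.
Extension rate ≈ 56.3 / 568 = 0.099 mm per year.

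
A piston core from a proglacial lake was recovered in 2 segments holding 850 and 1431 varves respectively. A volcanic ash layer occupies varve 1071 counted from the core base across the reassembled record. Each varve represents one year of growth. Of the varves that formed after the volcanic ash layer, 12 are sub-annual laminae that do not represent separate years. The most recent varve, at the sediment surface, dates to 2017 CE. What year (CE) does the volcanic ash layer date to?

819 CE

Total varves = 850 + 1431 = 2281.
2281 − 1071 = 1210 varves lie beyond the volcanic ash layer toward the sediment surface.
Excluding 12 false varves: 1210 − 12 = 1198.
Counting back 1198 years from 2017 CE places the volcanic ash layer in 2017 − 1198 = 819 CE.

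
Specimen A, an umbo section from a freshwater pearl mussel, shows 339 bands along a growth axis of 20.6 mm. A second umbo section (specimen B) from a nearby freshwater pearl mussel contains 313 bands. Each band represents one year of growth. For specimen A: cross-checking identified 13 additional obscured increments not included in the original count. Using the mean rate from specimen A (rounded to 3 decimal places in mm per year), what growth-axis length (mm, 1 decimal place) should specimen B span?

18.5 mm

Specimen A: correcting the raw count gives 339 + 13 = 352 true bands.
A: 20.6 mm over 352 years gives 20.6 / 352 ≈ 0.059 mm/yr.
For B, 0.059 mm/year × 313 years = 18.5 mm.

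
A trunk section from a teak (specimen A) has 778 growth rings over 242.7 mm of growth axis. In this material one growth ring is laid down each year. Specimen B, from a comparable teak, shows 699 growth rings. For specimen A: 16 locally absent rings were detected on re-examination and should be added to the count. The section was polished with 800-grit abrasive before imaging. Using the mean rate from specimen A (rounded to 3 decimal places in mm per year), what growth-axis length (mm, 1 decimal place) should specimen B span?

213.9 mm

Specimen A: adjusted count: 778 + 16 = 794 growth rings.
A: Mean rate = 242.7 mm / 794 years ≈ 0.306 mm/yr.
B's length ≈ 0.306 × 699 = 213.9 mm.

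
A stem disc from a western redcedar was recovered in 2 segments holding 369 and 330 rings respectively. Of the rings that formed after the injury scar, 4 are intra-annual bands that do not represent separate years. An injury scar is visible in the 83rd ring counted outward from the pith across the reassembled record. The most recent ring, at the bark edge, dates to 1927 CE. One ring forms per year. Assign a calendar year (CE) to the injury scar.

1315 CE

Total rings = 369 + 330 = 699.
Between ring 83 and the bark edge there are 699 − 83 = 616 rings.
Excluding 4 false rings: 616 − 4 = 612.
Counting back 612 years from 1927 CE places the injury scar in 1927 − 612 = 1315 CE.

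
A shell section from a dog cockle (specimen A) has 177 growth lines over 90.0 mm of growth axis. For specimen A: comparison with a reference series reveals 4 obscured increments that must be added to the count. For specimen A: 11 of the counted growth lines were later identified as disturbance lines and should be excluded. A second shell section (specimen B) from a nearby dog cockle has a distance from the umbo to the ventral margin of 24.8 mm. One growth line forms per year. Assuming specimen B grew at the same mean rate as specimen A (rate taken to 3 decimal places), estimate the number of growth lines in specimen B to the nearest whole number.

47 growth lines

Specimen A: adjusted count: 177 − 11 + 4 = 170 growth lines.
A: 90.0 mm over 170 years gives 90.0 / 170 ≈ 0.529 mm per year.
For B, 24.8 / 0.529 = 46.88 years ≈ 47 growth lines.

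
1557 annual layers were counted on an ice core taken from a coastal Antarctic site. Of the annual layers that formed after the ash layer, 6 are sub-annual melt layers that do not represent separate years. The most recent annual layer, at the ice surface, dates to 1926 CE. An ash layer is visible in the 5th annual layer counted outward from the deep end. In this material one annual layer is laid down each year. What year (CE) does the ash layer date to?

380 CE

1557 − 5 = 1552 annual layers lie beyond the ash layer toward the ice surface.
Excluding 6 false annual layers: 1552 − 6 = 1546.
The annual layer at the ice surface is 1926 CE, so the ash layer dates to 1926 − 1546 = 380 CE.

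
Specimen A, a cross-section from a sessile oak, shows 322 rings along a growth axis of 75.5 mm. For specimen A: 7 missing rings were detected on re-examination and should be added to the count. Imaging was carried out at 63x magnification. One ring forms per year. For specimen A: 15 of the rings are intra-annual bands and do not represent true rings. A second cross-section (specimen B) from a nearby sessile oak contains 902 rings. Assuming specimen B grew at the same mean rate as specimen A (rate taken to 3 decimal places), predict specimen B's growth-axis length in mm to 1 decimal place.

216.5 mm

Specimen A: true ring count = 322 − 15 + 7 = 314.
A: Mean rate = 75.5 mm / 314 years ≈ 0.240 mm per year.
B's length ≈ 0.240 × 902 = 216.5 mm.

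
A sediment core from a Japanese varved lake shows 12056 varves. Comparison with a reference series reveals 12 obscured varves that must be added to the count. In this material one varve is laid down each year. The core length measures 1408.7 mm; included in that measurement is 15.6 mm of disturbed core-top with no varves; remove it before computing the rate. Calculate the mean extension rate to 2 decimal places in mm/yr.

0.12 mm/yr

After corrections the count is 12056 + 12 = 12068 varves.
The growth record spans 1408.7 − 15.6 = 1393.1 mm.
1393.1 mm over 12068 years gives 1393.1 / 12068 ≈ 0.12 mm/yr.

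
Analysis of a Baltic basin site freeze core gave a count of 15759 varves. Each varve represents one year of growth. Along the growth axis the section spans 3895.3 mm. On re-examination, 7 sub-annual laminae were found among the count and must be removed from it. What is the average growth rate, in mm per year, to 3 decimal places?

Correcting the raw count gives 15759 − 7 = 15752 true varves.
Extension rate ≈ 3895.3 / 15752 = 0.247 mm per year.

0.247 mm per year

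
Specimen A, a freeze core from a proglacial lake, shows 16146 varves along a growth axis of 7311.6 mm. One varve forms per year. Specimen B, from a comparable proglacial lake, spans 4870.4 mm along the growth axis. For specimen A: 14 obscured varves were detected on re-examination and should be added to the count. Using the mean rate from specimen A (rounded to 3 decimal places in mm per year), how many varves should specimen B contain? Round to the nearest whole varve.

Specimen A: adjusted count: 16146 + 14 = 16160 varves.
A: 7311.6 mm over 16160 years gives 7311.6 / 16160 ≈ 0.452 mm/yr.
Specimen B: 4870.4 mm / 0.452 mm per year = 10775.22 years ≈ 10775 varves.

10775 varves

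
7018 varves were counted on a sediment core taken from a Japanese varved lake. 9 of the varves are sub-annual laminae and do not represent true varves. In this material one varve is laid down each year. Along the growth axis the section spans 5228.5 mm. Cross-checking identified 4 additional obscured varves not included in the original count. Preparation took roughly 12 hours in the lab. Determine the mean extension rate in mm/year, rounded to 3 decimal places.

After corrections the count is 7018 − 9 + 4 = 7013 varves.
Mean rate = 5228.5 mm / 7013 years ≈ 0.746 mm/year.

0.746 mm/year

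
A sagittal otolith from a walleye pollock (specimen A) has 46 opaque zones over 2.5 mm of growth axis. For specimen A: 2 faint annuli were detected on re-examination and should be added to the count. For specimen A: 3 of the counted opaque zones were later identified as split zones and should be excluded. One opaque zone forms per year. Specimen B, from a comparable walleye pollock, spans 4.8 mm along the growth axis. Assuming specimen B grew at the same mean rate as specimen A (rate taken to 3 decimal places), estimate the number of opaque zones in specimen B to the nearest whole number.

86 opaque zones

Specimen A: correcting the raw count gives 46 − 3 + 2 = 45 true opaque zones.
A: 2.5 mm over 45 years gives 2.5 / 45 ≈ 0.056 mm per year.
Specimen B: 4.8 mm / 0.056 mm per year = 85.71 years ≈ 86 opaque zones.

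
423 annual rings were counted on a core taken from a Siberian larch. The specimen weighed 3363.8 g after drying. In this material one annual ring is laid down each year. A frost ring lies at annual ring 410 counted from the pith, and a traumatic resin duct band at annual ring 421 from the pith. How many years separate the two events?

11 years

The two markers are separated by 421 − 410 = 11 annual rings.
At one annual ring per year, 11 years elapsed between them.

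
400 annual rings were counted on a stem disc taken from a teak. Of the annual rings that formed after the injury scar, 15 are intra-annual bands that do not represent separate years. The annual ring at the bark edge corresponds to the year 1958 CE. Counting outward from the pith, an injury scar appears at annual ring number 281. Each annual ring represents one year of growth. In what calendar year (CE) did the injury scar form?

1854 CE

400 − 281 = 119 annual rings lie beyond the injury scar toward the bark edge.
119 − 15 false = 104 true annual rings after the injury scar.
The annual ring at the bark edge is 1958 CE, so the injury scar dates to 1958 − 104 = 1854 CE.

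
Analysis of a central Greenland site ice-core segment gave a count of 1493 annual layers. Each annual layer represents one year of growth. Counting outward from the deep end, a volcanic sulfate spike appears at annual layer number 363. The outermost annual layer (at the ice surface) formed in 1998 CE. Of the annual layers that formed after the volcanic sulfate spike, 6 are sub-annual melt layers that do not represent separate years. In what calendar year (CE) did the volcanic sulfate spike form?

1493 − 363 = 1130 annual layers lie beyond the volcanic sulfate spike toward the ice surface.
Excluding 6 false annual layers: 1130 − 6 = 1124.
The annual layer at the ice surface is 1998 CE, so the volcanic sulfate spike dates to 1998 − 1124 = 874 CE.

874 CE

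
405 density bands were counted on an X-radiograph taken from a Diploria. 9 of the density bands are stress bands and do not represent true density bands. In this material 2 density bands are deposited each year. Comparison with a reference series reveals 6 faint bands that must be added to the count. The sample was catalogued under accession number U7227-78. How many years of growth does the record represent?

Correcting the raw count gives 405 − 9 + 6 = 402 true density bands.
Dividing by 2 density bands per year: 402 / 2 = 201 years.

201 years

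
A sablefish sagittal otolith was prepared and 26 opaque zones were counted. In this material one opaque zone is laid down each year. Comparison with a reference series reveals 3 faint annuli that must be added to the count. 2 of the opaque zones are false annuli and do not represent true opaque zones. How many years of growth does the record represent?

27 yr

True opaque zone count = 26 − 2 + 3 = 27.
At one opaque zone per year, that is 27 years.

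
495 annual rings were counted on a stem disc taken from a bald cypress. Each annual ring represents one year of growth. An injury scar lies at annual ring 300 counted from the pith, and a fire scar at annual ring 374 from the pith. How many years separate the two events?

The two markers are separated by 374 − 300 = 74 annual rings.
That is 74 years at one annual ring per year.

74 years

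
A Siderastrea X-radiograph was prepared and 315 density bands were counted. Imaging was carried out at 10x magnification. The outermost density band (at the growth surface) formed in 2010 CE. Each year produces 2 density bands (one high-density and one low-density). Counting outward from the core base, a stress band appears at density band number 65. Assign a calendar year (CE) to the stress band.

Between density band 65 and the growth surface there are 315 − 65 = 250 density bands.
250 density bands at 2 per year is 250 / 2 = 125 years.
2010 − 125 = 1885 CE.

1885 CE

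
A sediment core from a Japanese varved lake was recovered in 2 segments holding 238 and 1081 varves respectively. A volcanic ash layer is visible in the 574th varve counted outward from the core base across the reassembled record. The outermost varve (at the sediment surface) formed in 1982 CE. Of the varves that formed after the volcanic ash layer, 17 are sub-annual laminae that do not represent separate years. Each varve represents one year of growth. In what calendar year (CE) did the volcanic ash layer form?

Total varves = 238 + 1081 = 1319.
1319 − 574 = 745 varves lie beyond the volcanic ash layer toward the sediment surface.
Excluding 17 false varves: 745 − 17 = 728.
1982 − 728 = 1254 CE.

1254 CE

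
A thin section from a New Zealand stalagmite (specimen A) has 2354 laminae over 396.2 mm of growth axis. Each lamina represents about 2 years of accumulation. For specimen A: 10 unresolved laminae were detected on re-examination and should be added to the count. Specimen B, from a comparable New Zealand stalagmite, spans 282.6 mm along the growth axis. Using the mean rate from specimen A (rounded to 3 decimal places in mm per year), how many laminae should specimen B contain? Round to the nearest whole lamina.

1682 laminae

Specimen A: after corrections the count is 2354 + 10 = 2364 laminae.
Specimen A: at 2 years per lamina, 2364 × 2 = 4728 years.
A: 396.2 mm over 4728 years gives 396.2 / 4728 ≈ 0.084 mm per year.
Specimen B: 282.6 mm / 0.084 mm per year = 3364.29 years; at 2 years per lamina that is 3364.29 / 2 ≈ 1682 laminae.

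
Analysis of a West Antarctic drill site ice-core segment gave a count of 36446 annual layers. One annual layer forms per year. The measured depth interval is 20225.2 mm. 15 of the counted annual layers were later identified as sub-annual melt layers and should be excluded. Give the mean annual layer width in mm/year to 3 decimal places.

0.555 mm/year

True annual layer count = 36446 − 15 = 36431.
Extension rate ≈ 20225.2 / 36431 = 0.555 mm/year.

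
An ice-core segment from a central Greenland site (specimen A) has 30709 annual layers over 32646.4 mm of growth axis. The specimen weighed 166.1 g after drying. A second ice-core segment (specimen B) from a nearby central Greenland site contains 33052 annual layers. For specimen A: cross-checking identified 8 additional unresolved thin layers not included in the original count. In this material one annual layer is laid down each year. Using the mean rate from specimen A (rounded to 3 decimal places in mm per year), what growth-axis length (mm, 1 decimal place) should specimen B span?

Specimen A: correcting the raw count gives 30709 + 8 = 30717 true annual layers.
A: Mean rate = 32646.4 mm / 30717 years ≈ 1.063 mm/year.
Length of B = 1.063 × 33052 = 35134.3 mm.

35134.3 mm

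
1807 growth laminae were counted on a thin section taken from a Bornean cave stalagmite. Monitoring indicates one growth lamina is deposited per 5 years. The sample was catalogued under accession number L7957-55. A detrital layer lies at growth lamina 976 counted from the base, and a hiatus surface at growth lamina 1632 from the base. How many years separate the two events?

1632 − 976 = 656 growth laminae lie between the two events.
Multiplying by 5 years per growth lamina: 656 × 5 = 3280 years.

3280 years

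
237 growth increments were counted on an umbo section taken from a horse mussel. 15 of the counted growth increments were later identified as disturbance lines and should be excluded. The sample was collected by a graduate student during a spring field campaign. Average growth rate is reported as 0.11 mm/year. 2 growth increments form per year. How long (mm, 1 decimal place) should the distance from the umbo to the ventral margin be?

12.2 mm

Correcting the raw count gives 237 − 15 = 222 true growth increments.
With 2 growth increments per year, 222 / 2 = 111 years.
Length ≈ 0.11 × 111 = 12.2 mm.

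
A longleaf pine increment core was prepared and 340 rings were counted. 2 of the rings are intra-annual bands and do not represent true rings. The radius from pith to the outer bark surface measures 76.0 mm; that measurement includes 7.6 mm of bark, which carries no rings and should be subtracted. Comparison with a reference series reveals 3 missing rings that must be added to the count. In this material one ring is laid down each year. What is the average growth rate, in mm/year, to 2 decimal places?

0.20 mm/year

Adjusted count: 340 − 2 + 3 = 341 rings.
Net length = 76.0 − 7.6 = 68.4 mm.
Mean rate = 68.4 mm / 341 years ≈ 0.20 mm/year.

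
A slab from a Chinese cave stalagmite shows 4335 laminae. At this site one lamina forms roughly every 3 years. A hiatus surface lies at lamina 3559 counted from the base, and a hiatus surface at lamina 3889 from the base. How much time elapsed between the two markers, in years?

990 years

3889 − 3559 = 330 laminae lie between the two events.
At 3 years per lamina, 330 × 3 = 990 years.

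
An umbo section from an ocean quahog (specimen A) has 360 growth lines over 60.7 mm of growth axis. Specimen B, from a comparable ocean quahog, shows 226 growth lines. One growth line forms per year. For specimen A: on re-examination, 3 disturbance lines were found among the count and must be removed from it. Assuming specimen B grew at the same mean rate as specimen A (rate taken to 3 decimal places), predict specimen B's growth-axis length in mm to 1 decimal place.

Specimen A: true growth line count = 360 − 3 = 357.
A: Extension rate ≈ 60.7 / 357 = 0.170 mm/yr.
For B, 0.170 mm/year × 226 years = 38.4 mm.

38.4 mm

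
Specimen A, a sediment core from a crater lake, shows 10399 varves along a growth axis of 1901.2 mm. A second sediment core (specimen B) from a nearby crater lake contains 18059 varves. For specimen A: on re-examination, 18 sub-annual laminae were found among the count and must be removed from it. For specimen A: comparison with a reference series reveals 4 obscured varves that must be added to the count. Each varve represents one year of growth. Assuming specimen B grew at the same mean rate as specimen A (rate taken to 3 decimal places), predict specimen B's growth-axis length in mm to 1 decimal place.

Specimen A: after corrections the count is 10399 − 18 + 4 = 10385 varves.
A: Extension rate ≈ 1901.2 / 10385 = 0.183 mm/yr.
Length of B = 0.183 × 18059 = 3304.8 mm.

3304.8 mm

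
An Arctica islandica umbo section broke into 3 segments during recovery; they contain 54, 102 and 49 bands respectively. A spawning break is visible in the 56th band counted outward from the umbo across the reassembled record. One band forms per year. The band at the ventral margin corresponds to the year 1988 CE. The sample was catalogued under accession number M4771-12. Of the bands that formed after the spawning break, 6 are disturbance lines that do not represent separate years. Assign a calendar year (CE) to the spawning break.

1845 CE

Total bands = 54 + 102 + 49 = 205.
The spawning break sits at band 56 from the umbo, so 205 − 56 = 149 bands formed after it.
Excluding 6 false bands: 149 − 6 = 143.
The band at the ventral margin is 1988 CE, so the spawning break dates to 1988 − 143 = 1845 CE.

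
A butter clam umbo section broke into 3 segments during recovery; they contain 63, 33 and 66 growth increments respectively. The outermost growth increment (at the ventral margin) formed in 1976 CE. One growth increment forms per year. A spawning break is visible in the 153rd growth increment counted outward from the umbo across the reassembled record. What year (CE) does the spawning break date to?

1967 CE

Total growth increments = 63 + 33 + 66 = 162.
The spawning break sits at growth increment 153 from the umbo, so 162 − 153 = 9 growth increments formed after it.
Counting back 9 years from 1976 CE places the spawning break in 1976 − 9 = 1967 CE.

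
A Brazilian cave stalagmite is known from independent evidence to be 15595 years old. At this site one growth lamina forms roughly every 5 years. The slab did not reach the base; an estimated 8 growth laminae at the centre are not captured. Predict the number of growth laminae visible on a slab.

3111 growth laminae

At 5 years per growth lamina, 15595 / 5 = 3119 growth laminae are expected.
Less the 8 uncaptured growth laminae: 3119 − 8 = 3111.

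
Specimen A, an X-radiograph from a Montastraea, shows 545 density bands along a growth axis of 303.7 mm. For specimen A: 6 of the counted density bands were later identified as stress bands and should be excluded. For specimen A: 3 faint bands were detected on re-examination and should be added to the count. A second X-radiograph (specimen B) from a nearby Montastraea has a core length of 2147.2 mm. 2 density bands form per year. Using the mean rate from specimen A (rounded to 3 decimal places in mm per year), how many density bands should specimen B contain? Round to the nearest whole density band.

3831 density bands

Specimen A: true density band count = 545 − 6 + 3 = 542.
Specimen A: 542 density bands at 2 per year is 542 / 2 = 271 years.
A: Extension rate ≈ 303.7 / 271 = 1.121 mm per year.
Specimen B: 2147.2 mm / 1.121 mm per year = 1915.43 years; at 2 density bands per year that is 1915.43 × 2 ≈ 3831 density bands.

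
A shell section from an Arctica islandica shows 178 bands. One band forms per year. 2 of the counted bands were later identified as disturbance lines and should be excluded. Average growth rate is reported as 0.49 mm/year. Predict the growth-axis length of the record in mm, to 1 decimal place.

Correcting the raw count gives 178 − 2 = 176 true bands.
Length ≈ 0.49 × 176 = 86.2 mm.

86.2 mm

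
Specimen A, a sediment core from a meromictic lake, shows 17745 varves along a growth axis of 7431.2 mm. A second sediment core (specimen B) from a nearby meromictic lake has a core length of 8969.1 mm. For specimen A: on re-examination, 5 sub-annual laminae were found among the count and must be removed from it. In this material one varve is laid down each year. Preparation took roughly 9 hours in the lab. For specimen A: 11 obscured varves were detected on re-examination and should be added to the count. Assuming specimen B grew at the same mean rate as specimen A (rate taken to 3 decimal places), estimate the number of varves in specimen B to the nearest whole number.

21406 varves

Specimen A: true varve count = 17745 − 5 + 11 = 17751.
A: 7431.2 mm over 17751 years gives 7431.2 / 17751 ≈ 0.419 mm per year.
B spans 8969.1 / 0.419 = 21405.97 years ≈ 21406 varves.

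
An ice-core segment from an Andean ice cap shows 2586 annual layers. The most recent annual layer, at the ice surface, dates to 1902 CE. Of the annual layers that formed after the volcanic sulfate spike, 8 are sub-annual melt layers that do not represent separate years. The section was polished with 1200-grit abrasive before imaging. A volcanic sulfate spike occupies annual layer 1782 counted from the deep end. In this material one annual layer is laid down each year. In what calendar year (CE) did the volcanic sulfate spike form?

The volcanic sulfate spike sits at annual layer 1782 from the deep end, so 2586 − 1782 = 804 annual layers formed after it.
Excluding 8 false annual layers: 804 − 8 = 796.
Counting back 796 years from 1902 CE places the volcanic sulfate spike in 1902 − 796 = 1106 CE.

1106 CE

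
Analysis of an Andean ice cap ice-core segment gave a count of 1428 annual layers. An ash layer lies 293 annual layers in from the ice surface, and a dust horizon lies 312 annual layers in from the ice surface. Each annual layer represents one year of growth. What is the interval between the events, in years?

19 years

312 − 293 = 19 annual layers lie between the two events.
At one annual layer per year, 19 years elapsed between them.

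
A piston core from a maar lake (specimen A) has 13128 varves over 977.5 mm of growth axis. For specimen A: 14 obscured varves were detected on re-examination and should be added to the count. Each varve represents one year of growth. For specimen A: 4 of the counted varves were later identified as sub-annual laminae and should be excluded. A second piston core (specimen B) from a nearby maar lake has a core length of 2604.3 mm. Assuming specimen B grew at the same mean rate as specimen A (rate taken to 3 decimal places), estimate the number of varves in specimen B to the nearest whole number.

35193 varves

Specimen A: correcting the raw count gives 13128 − 4 + 14 = 13138 true varves.
A: 977.5 mm over 13138 years gives 977.5 / 13138 ≈ 0.074 mm/year.
Specimen B: 2604.3 mm / 0.074 mm per year = 35193.24 years ≈ 35193 varves.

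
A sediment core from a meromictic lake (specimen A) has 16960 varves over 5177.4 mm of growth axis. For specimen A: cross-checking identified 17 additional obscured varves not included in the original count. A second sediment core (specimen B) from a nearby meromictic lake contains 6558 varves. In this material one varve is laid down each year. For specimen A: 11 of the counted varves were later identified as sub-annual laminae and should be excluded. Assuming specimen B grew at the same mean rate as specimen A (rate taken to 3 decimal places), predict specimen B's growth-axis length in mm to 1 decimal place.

Specimen A: adjusted count: 16960 − 11 + 17 = 16966 varves.
A: 5177.4 mm over 16966 years gives 5177.4 / 16966 ≈ 0.305 mm/yr.
For B, 0.305 mm/year × 6558 years = 2000.2 mm.

2000.2 mm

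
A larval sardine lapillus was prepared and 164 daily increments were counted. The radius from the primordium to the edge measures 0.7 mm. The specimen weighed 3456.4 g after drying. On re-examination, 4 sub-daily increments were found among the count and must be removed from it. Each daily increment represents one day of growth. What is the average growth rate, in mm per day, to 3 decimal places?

0.004 mm per day

True daily increment count = 164 − 4 = 160.
Mean rate = 0.7 mm / 160 days ≈ 0.004 mm per day.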